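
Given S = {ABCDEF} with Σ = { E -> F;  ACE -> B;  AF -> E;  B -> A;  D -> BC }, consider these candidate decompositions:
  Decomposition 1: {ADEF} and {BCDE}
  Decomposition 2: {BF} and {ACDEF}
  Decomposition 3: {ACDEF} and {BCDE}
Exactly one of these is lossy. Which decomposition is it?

Decomposition 2

Decomposition 1: common = {DE}, closure = {ABCDEF} → lossless.
Decomposition 2: common = {F}, closure = {F} → lossy.
Decomposition 3: common = {CDE}, closure = {ABCDEF} → lossless.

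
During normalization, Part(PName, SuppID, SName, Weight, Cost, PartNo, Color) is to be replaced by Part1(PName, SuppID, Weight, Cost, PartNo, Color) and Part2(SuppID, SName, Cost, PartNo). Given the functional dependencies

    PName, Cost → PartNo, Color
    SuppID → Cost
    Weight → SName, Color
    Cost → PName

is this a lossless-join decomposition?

No

Common attributes: Part1 ∩ Part2 = {SuppID, Cost, PartNo}.
Closure of {SuppID, Cost, PartNo}: Cost → PName applies, adding PName; PName, Cost → PartNo, Color applies, adding Color. So (SuppID, Cost, PartNo)⁺ = {PName, SuppID, Cost, PartNo, Color}.
The closure contains neither all of Part1 = {PName, SuppID, Weight, Cost, PartNo, Color} nor all of Part2 = {SuppID, SName, Cost, PartNo}, so the common attributes are not a superkey of either fragment. The join is lossy.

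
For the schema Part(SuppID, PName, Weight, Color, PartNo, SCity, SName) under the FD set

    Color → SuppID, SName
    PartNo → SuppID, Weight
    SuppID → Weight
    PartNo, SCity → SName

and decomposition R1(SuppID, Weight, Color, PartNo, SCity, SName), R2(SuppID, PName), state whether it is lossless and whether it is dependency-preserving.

lossy but dependency-preserving

Lossless test: (SuppID)⁺ = {SuppID, Weight}, which is a superkey of neither fragment — lossy.
Dependency preservation: every FD's attributes lie within a single fragment, so each can be enforced locally — preserved.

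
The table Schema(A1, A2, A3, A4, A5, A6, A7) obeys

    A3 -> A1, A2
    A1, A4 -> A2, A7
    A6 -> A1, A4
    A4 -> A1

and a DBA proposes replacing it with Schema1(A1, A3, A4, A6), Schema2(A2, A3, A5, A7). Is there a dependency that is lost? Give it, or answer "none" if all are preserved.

A1, A4 -> A2, A7

Check A1, A4 → A2, A7: no single fragment contains all of {A1, A2, A4, A7}, and the restricted closure of {A1, A4} across the fragments never reaches {A2, A7}.
A3 → A1, A2 is preserved.
A6 → A1, A4 is preserved.
A4 → A1 is preserved.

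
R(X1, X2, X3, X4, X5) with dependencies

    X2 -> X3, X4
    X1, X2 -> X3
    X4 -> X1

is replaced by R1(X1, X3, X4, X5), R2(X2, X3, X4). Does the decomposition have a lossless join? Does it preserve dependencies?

Lossless test: (X3, X4)⁺ = {X1, X3, X4}, which is a superkey of neither fragment — lossy.
Dependency preservation: X1, X2 → X3 is not contained in any single fragment, but the restricted closure of its left-hand side across the fragments still reaches the right-hand side; the remaining FDs each lie inside some fragment. All dependencies are preserved.

lossy but dependency-preserving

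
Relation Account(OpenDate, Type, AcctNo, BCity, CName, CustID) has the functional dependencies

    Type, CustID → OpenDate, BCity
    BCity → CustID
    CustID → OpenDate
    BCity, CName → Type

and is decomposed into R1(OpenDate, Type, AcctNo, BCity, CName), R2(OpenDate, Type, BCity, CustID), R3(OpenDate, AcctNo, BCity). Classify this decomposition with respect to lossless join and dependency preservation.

lossless and dependency-preserving

Lossless test (chase): Rows 1 and 2 agree on BCity; apply BCity→CustID and equate their CustID entries. Rows 1 and 3 agree on BCity; apply BCity→CustID and equate their CustID entries. Row 1 is now all distinguished symbols — the join is lossless.
Dependency preservation: every FD's attributes lie within a single fragment, so each can be enforced locally — preserved.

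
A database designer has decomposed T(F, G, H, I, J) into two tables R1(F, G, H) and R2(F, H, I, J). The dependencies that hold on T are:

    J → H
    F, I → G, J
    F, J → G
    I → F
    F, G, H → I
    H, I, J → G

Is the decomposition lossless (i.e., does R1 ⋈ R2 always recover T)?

No

Common attributes: R1 ∩ R2 = {F, H}.
No dependency enlarges {F, H}, so (F, H)⁺ = {F, H}.
The closure contains neither all of R1 = {F, G, H} nor all of R2 = {F, H, I, J}, so the common attributes are not a superkey of either fragment. The join is lossy.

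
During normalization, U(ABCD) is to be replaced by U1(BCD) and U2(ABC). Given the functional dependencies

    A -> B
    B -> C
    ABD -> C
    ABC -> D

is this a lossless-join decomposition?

Common attributes: U1 ∩ U2 = {BC}.
No dependency enlarges {BC}, so (BC)⁺ = {BC}.
The closure contains neither all of U1 = {BCD} nor all of U2 = {ABC}, so the common attributes are not a superkey of either fragment. The join is lossy.

No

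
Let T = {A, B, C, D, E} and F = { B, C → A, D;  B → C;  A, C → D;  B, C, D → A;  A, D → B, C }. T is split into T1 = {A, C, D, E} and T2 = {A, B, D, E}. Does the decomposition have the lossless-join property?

Yes

Common attributes: T1 ∩ T2 = {A, D, E}.
Closure of {A, D, E}: A, D → B, C applies, adding B, C. So (A, D, E)⁺ = {A, B, C, D, E}.
This closure contains every attribute of T1, so T1 ∩ T2 → T1. The join is lossless.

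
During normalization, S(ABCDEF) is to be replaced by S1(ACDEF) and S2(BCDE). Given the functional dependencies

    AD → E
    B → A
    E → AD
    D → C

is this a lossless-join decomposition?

No

Common attributes: S1 ∩ S2 = {CDE}.
Closure of {CDE}: E → AD applies, adding A. So (CDE)⁺ = {ACDE}.
The closure contains neither all of S1 = {ACDEF} nor all of S2 = {BCDE}, so the common attributes are not a superkey of either fragment. The join is lossy.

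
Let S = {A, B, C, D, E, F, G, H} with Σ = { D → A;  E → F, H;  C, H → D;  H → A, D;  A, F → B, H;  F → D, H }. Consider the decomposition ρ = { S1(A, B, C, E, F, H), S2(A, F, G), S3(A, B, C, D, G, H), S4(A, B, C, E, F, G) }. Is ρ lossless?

Yes

Chase test. Columns are A, B, C, D, E, F, G, H; row i has aⱼ where attribute j ∈ Si, else bᵢⱼ.
Initial tableau (one row per fragment):
  row 1: a1 a2 a3 b14 a5 a6 b17 a8
  row 2: a1 b22 b23 b24 b25 a6 a7 b28
  row 3: a1 a2 a3 a4 b35 b36 a7 a8
  row 4: a1 a2 a3 b44 a5 a6 a7 b48
Rows 1 and 4 agree on E; apply E→F, H and equate their F, H entries.
Rows 1 and 3 agree on C, H; apply C, H→D and equate their D entries.
Rows 1 and 4 agree on C, H; apply C, H→D and equate their D entries.
Rows 1 and 2 agree on A, F; apply A, F→B, H and equate their B, H entries.
Rows 1 and 2 agree on F; apply F→D, H and equate their D, H entries.
Row 4 is now all distinguished symbols — the join is lossless.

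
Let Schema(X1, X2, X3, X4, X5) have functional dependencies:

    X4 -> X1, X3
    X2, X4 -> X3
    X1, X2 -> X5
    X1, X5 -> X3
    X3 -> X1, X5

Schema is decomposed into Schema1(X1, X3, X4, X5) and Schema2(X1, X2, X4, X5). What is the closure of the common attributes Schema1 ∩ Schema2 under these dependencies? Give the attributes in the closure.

Schema1 ∩ Schema2 = {X1, X4, X5}.
X4 → X1, X3 applies, adding X3
Closure: {X1, X3, X4, X5}.

X1, X3, X4, X5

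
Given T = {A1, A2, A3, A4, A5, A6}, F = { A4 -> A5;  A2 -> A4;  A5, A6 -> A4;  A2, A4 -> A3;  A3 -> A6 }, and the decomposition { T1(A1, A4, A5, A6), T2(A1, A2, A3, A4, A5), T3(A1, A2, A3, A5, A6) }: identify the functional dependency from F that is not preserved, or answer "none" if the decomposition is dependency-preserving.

A4 → A5 lies within T1.
A2 → A4 lies within T2.
A5, A6 → A4 lies within T1.
A2, A4 → A3 lies within T2.
A3 → A6 lies within T3.
Every dependency is enforceable on the fragments, so the decomposition is dependency-preserving.

none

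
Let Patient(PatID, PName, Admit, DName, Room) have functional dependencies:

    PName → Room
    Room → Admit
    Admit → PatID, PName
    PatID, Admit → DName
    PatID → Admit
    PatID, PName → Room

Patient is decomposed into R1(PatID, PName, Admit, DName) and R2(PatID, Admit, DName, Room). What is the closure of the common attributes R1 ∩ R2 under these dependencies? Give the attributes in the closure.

R1 ∩ R2 = {PatID, Admit, DName}.
Admit → PatID, PName applies, adding PName
PatID, PName → Room applies, adding Room
Closure: {PatID, PName, Admit, DName, Room}.

PatID, PName, Admit, DName, Room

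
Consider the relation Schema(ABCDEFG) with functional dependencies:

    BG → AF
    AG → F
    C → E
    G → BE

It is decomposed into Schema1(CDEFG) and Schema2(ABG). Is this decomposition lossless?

Yes

Common attributes: Schema1 ∩ Schema2 = {G}.
Closure of {G}: G → BE applies, adding BE; BG → AF applies, adding AF. So (G)⁺ = {ABEFG}.
This closure contains every attribute of Schema2, so Schema1 ∩ Schema2 → Schema2. The join is lossless.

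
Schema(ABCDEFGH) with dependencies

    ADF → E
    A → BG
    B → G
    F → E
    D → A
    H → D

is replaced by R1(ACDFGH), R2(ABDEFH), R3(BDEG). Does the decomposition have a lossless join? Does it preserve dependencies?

lossless and dependency-preserving

Lossless test (chase): Rows 1 and 2 agree on ADF; apply ADF→E and equate their E entries. Rows 1 and 2 agree on A; apply A→BG and equate their BG entries. Rows 1 and 3 agree on D; apply D→A and equate their A entries. Row 1 is now all distinguished symbols — the join is lossless.
Dependency preservation: A → BG is not contained in any single fragment, but the restricted closure of its left-hand side across the fragments still reaches the right-hand side; the remaining FDs each lie inside some fragment. All dependencies are preserved.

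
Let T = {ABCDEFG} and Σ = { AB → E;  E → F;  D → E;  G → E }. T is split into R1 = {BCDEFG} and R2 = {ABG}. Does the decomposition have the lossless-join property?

Common attributes: R1 ∩ R2 = {BG}.
Closure of {BG}: G → E applies, adding E; E → F applies, adding F. So (BG)⁺ = {BEFG}.
The closure contains neither all of R1 = {BCDEFG} nor all of R2 = {ABG}, so the common attributes are not a superkey of either fragment. The join is lossy.

No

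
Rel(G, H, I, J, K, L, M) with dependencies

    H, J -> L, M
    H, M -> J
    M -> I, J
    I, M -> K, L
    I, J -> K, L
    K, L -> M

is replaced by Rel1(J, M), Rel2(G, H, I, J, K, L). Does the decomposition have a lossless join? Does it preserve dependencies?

Lossless test: (J)⁺ = {J}, which is a superkey of neither fragment — lossy.
Dependency preservation: the restricted closure of {H, J} across the fragments never reaches {L, M}, so H, J → L, M cannot be enforced without a join — not preserved.

lossy and not dependency-preserving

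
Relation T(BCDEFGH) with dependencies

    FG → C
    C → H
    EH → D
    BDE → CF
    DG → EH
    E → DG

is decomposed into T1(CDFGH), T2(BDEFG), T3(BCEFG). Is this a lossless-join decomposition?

Yes

Chase test. Columns are BCDEFGH; row i has aⱼ where attribute j ∈ Ti, else bᵢⱼ.
Initial tableau (one row per fragment):
  row 1: b11 a2 a3 b14 a5 a6 a7
  row 2: a1 b22 a3 a4 a5 a6 b27
  row 3: a1 a2 b33 a4 a5 a6 b37
Rows 1 and 2 agree on FG; apply FG→C and equate their C entries.
Rows 1 and 2 agree on C; apply C→H and equate their H entries.
Rows 1 and 3 agree on C; apply C→H and equate their H entries.
Rows 2 and 3 agree on EH; apply EH→D and equate their D entries.
Rows 1 and 2 agree on DG; apply DG→EH and equate their EH entries.
Row 2 is now all distinguished symbols — the join is lossless.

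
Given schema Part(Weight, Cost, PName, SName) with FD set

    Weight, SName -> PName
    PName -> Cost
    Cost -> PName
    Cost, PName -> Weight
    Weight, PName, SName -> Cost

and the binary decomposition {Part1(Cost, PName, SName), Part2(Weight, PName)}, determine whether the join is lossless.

Common attributes: Part1 ∩ Part2 = {PName}.
Closure of {PName}: PName → Cost applies, adding Cost; Cost, PName → Weight applies, adding Weight. So (PName)⁺ = {Weight, Cost, PName}.
This closure contains every attribute of Part2, so Part1 ∩ Part2 → Part2. The join is lossless.

Yes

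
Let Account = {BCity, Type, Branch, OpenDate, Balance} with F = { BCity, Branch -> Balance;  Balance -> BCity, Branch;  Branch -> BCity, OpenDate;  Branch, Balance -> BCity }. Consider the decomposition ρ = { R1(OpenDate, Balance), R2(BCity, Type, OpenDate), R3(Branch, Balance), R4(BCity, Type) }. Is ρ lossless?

No

Chase test. Columns are BCity, Type, Branch, OpenDate, Balance; row i has aⱼ where attribute j ∈ Ri, else bᵢⱼ.
Initial tableau (one row per fragment):
  row 1: b11 b12 b13 a4 a5
  row 2: a1 a2 b23 a4 b25
  row 3: b31 b32 a3 b34 a5
  row 4: a1 a2 b43 b44 b45
Rows 1 and 3 agree on Balance; apply Balance→BCity, Branch and equate their BCity, Branch entries.
Rows 1 and 3 agree on Branch; apply Branch→BCity, OpenDate and equate their BCity, OpenDate entries.
No row becomes fully distinguished — the join is lossy.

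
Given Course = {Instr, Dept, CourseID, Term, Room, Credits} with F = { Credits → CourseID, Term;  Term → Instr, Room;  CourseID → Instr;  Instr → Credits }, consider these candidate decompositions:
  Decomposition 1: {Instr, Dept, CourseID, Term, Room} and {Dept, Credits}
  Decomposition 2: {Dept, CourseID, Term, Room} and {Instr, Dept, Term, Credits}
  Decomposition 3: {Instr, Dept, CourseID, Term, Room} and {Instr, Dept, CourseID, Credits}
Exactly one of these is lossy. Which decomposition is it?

Decomposition 1

Decomposition 1: common = {Dept}, closure = {Dept} → lossy.
Decomposition 2: common = {Dept, Term}, closure = {Instr, Dept, CourseID, Term, Room, Credits} → lossless.
Decomposition 3: common = {Instr, Dept, CourseID}, closure = {Instr, Dept, CourseID, Term, Room, Credits} → lossless.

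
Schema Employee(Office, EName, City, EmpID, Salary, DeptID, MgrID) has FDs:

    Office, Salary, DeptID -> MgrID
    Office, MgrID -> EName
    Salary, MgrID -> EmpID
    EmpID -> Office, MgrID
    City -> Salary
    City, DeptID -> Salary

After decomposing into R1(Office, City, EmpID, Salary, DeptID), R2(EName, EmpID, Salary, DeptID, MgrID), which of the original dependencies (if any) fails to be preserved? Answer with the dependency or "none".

Check Office, MgrID → EName: no single fragment contains all of {Office, EName, MgrID}, and the restricted closure of {Office, MgrID} across the fragments never reaches {EName}.
Office, Salary, DeptID → MgrID is preserved.
Salary, MgrID → EmpID is preserved.
EmpID → Office, MgrID is preserved.
City → Salary is preserved.
City, DeptID → Salary is preserved.

Office, MgrID -> EName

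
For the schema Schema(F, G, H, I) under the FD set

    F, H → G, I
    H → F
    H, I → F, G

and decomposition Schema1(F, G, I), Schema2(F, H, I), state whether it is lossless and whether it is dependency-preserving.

Lossless test: (F, I)⁺ = {F, I}, which is a superkey of neither fragment — lossy.
Dependency preservation: the restricted closure of {F, H} across the fragments never reaches {G, I}, so F, H → G, I cannot be enforced without a join — not preserved.

lossy and not dependency-preserving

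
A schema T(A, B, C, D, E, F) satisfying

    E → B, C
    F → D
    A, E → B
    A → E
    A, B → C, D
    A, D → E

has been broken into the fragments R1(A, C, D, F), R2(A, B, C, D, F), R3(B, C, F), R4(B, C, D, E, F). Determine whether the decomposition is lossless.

Chase test. Columns are A, B, C, D, E, F; row i has aⱼ where attribute j ∈ Ri, else bᵢⱼ.
Initial tableau (one row per fragment):
  row 1: a1 b12 a3 a4 b15 a6
  row 2: a1 a2 a3 a4 b25 a6
  row 3: b31 a2 a3 b34 b35 a6
  row 4: b41 a2 a3 a4 a5 a6
Rows 1 and 3 agree on F; apply F→D and equate their D entries.
Rows 1 and 2 agree on A; apply A→E and equate their E entries.
Rows 1 and 2 agree on E; apply E→B, C and equate their B, C entries.
No row becomes fully distinguished — the join is lossy.

No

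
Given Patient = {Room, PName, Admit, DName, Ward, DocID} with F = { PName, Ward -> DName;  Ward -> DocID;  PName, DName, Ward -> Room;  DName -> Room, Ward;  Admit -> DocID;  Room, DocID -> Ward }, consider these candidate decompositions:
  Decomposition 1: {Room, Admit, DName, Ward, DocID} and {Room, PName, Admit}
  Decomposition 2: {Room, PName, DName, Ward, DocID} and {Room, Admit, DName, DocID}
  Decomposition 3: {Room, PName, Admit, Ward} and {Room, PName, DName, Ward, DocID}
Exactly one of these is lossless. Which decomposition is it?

Decomposition 3

Decomposition 1: common = {Room, Admit}, closure = {Room, Admit, Ward, DocID} → lossy.
Decomposition 2: common = {Room, DName, DocID}, closure = {Room, DName, Ward, DocID} → lossy.
Decomposition 3: common = {Room, PName, Ward}, closure = {Room, PName, DName, Ward, DocID} → lossless.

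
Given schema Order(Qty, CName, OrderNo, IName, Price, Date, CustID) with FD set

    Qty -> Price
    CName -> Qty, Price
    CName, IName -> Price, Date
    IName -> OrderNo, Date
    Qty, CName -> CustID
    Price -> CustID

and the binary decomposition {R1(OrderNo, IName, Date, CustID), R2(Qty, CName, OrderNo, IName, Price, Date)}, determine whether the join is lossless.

No

Common attributes: R1 ∩ R2 = {OrderNo, IName, Date}.
No dependency enlarges {OrderNo, IName, Date}, so (OrderNo, IName, Date)⁺ = {OrderNo, IName, Date}.
The closure contains neither all of R1 = {OrderNo, IName, Date, CustID} nor all of R2 = {Qty, CName, OrderNo, IName, Price, Date}, so the common attributes are not a superkey of either fragment. The join is lossy.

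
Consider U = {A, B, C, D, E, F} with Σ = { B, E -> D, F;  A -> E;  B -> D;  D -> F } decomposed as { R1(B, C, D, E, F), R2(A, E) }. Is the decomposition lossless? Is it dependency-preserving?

lossy but dependency-preserving

Lossless test: (E)⁺ = {E}, which is a superkey of neither fragment — lossy.
Dependency preservation: every FD's attributes lie within a single fragment, so each can be enforced locally — preserved.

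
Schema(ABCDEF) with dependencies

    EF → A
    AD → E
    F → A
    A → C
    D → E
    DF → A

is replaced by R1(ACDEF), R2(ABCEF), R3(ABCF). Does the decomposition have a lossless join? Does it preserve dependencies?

lossy but dependency-preserving

Lossless test (chase): applying each FD to every pair of rows produces no changes in the tableau, so no row becomes fully distinguished — the join is lossy.
Dependency preservation: every FD's attributes lie within a single fragment, so each can be enforced locally — preserved.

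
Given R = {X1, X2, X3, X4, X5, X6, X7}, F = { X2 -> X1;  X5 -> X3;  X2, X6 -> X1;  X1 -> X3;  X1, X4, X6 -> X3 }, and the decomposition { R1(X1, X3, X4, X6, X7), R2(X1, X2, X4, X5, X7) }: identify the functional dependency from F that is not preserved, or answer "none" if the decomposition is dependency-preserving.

Check X5 → X3: no single fragment contains all of {X3, X5}, and the restricted closure of {X5} across the fragments never reaches {X3}.
X2 → X1 is preserved.
X2, X6 → X1 is preserved.
X1 → X3 is preserved.
X1, X4, X6 → X3 is preserved.

X5 -> X3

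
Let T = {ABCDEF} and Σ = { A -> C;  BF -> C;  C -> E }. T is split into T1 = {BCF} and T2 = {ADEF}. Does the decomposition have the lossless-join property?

Common attributes: T1 ∩ T2 = {F}.
No dependency enlarges {F}, so (F)⁺ = {F}.
The closure contains neither all of T1 = {BCF} nor all of T2 = {ADEF}, so the common attributes are not a superkey of either fragment. The join is lossy.

No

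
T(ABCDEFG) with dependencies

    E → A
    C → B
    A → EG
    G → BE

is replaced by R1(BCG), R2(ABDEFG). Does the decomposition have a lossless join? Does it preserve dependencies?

Lossless test: (BG)⁺ = {ABEG}, which is a superkey of neither fragment — lossy.
Dependency preservation: every FD's attributes lie within a single fragment, so each can be enforced locally — preserved.

lossy but dependency-preserving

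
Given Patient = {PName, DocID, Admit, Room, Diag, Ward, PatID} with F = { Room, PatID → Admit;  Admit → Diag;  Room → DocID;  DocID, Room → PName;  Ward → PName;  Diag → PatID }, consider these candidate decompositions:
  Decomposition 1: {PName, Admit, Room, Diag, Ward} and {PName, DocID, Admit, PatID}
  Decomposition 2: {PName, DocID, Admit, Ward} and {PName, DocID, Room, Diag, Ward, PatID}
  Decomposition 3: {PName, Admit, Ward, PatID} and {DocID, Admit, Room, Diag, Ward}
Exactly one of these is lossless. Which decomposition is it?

Decomposition 3

Decomposition 1: common = {PName, Admit}, closure = {PName, Admit, Diag, PatID} → lossy.
Decomposition 2: common = {PName, DocID, Ward}, closure = {PName, DocID, Ward} → lossy.
Decomposition 3: common = {Admit, Ward}, closure = {PName, Admit, Diag, Ward, PatID} → lossless.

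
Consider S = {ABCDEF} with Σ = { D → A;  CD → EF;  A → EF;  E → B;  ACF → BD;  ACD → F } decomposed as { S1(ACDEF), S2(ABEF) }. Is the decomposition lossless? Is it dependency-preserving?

Lossless test: (AEF)⁺ = {ABEF}, which contains all of one fragment — lossless.
Dependency preservation: ACF → BD is not contained in any single fragment, but the restricted closure of its left-hand side across the fragments still reaches the right-hand side; the remaining FDs each lie inside some fragment. All dependencies are preserved.

lossless and dependency-preserving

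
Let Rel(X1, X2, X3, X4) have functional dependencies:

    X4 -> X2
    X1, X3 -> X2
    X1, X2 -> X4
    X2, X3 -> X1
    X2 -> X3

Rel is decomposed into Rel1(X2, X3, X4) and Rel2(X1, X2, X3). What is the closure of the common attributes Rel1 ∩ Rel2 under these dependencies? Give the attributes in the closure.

Rel1 ∩ Rel2 = {X2, X3}.
X2, X3 → X1 applies, adding X1
X1, X2 → X4 applies, adding X4
Closure: {X1, X2, X3, X4}.

X1, X2, X3, X4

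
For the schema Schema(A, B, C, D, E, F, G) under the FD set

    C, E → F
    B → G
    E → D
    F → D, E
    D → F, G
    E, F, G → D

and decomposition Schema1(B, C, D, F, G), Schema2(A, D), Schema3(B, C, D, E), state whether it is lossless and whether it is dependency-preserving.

Lossless test (chase): Rows 1 and 3 agree on B; apply B→G and equate their G entries. Rows 1 and 2 agree on D; apply D→F, G and equate their F, G entries. Rows 1 and 3 agree on D; apply D→F, G and equate their F, G entries. Rows 1 and 2 agree on F; apply F→D, E and equate their D, E entries. Rows 1 and 3 agree on F; apply F→D, E and equate their D, E entries. No row becomes fully distinguished — the join is lossy.
Dependency preservation: C, E → F; F → D, E; E, F, G → D are not contained in any single fragment, but the restricted closure of each left-hand side across the fragments still reaches the right-hand side; the remaining FDs each lie inside some fragment. All dependencies are preserved.

lossy but dependency-preserving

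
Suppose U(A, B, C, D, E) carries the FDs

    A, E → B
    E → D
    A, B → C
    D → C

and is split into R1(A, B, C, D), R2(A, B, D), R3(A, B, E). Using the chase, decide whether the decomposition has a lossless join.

Chase test. Columns are A, B, C, D, E; row i has aⱼ where attribute j ∈ Ri, else bᵢⱼ.
Initial tableau (one row per fragment):
  row 1: a1 a2 a3 a4 b15
  row 2: a1 a2 b23 a4 b25
  row 3: a1 a2 b33 b34 a5
Rows 1 and 2 agree on A, B; apply A, B→C and equate their C entries.
Rows 1 and 3 agree on A, B; apply A, B→C and equate their C entries.
No row becomes fully distinguished — the join is lossy.

No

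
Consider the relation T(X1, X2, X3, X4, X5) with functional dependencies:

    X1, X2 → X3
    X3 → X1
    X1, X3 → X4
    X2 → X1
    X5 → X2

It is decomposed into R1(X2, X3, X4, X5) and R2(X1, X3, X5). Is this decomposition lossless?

Common attributes: R1 ∩ R2 = {X3, X5}.
Closure of {X3, X5}: X3 → X1 applies, adding X1; X1, X3 → X4 applies, adding X4; X5 → X2 applies, adding X2. So (X3, X5)⁺ = {X1, X2, X3, X4, X5}.
This closure contains every attribute of R1, so R1 ∩ R2 → R1. The join is lossless.

Yes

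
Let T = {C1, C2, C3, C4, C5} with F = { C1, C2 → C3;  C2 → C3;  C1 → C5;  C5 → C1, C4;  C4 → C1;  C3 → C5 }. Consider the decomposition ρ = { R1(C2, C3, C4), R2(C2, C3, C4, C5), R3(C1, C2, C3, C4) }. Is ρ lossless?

Chase test. Columns are C1, C2, C3, C4, C5; row i has aⱼ where attribute j ∈ Ri, else bᵢⱼ.
Initial tableau (one row per fragment):
  row 1: b11 a2 a3 a4 b15
  row 2: b21 a2 a3 a4 a5
  row 3: a1 a2 a3 a4 b35
Rows 1 and 2 agree on C4; apply C4→C1 and equate their C1 entries.
Rows 1 and 3 agree on C4; apply C4→C1 and equate their C1 entries.
Rows 1 and 2 agree on C3; apply C3→C5 and equate their C5 entries.
Rows 1 and 3 agree on C3; apply C3→C5 and equate their C5 entries.
Row 1 is now all distinguished symbols — the join is lossless.

Yes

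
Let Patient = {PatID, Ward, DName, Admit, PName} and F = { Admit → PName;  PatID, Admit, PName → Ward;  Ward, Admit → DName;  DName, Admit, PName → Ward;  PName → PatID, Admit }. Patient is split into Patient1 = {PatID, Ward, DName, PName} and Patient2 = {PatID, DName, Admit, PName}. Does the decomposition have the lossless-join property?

Common attributes: Patient1 ∩ Patient2 = {PatID, DName, PName}.
Closure of {PatID, DName, PName}: PName → PatID, Admit applies, adding Admit; PatID, Admit, PName → Ward applies, adding Ward. So (PatID, DName, PName)⁺ = {PatID, Ward, DName, Admit, PName}.
This closure contains every attribute of Patient1, so Patient1 ∩ Patient2 → Patient1. The join is lossless.

Yes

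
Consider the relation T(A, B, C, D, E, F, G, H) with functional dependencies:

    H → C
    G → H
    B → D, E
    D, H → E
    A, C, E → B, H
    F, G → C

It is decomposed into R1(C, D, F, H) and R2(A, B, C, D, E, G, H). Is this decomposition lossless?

No

Common attributes: R1 ∩ R2 = {C, D, H}.
Closure of {C, D, H}: D, H → E applies, adding E. So (C, D, H)⁺ = {C, D, E, H}.
The closure contains neither all of R1 = {C, D, F, H} nor all of R2 = {A, B, C, D, E, G, H}, so the common attributes are not a superkey of either fragment. The join is lossy.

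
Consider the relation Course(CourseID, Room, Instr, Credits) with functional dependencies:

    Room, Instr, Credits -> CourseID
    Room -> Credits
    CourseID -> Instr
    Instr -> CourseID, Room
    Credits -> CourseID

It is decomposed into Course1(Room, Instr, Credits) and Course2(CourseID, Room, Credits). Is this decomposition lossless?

Yes

Common attributes: Course1 ∩ Course2 = {Room, Credits}.
Closure of {Room, Credits}: Credits → CourseID applies, adding CourseID; CourseID → Instr applies, adding Instr. So (Room, Credits)⁺ = {CourseID, Room, Instr, Credits}.
This closure contains every attribute of Course1, so Course1 ∩ Course2 → Course1. The join is lossless.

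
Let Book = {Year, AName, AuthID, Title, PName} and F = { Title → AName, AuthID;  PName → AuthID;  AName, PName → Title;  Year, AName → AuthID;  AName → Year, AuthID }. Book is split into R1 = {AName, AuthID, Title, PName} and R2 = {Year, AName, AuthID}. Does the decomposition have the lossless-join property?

Yes

Common attributes: R1 ∩ R2 = {AName, AuthID}.
Closure of {AName, AuthID}: AName → Year, AuthID applies, adding Year. So (AName, AuthID)⁺ = {Year, AName, AuthID}.
This closure contains every attribute of R2, so R1 ∩ R2 → R2. The join is lossless.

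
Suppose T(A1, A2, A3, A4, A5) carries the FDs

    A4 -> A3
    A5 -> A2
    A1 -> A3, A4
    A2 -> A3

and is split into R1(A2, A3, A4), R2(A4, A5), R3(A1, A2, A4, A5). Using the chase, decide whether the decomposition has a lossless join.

Chase test. Columns are A1, A2, A3, A4, A5; row i has aⱼ where attribute j ∈ Ri, else bᵢⱼ.
Initial tableau (one row per fragment):
  row 1: b11 a2 a3 a4 b15
  row 2: b21 b22 b23 a4 a5
  row 3: a1 a2 b33 a4 a5
Rows 1 and 2 agree on A4; apply A4→A3 and equate their A3 entries.
Rows 1 and 3 agree on A4; apply A4→A3 and equate their A3 entries.
Rows 2 and 3 agree on A5; apply A5→A2 and equate their A2 entries.
Row 3 is now all distinguished symbols — the join is lossless.

Yes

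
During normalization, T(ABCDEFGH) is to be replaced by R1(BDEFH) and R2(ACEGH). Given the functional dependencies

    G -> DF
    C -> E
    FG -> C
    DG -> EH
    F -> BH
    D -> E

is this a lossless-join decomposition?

Common attributes: R1 ∩ R2 = {EH}.
No dependency enlarges {EH}, so (EH)⁺ = {EH}.
The closure contains neither all of R1 = {BDEFH} nor all of R2 = {ACEGH}, so the common attributes are not a superkey of either fragment. The join is lossy.

No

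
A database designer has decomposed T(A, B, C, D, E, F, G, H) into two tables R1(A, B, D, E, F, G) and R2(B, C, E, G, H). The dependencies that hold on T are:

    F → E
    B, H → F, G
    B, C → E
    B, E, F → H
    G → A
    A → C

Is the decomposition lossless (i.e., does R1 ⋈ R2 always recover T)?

No

Common attributes: R1 ∩ R2 = {B, E, G}.
Closure of {B, E, G}: G → A applies, adding A; A → C applies, adding C. So (B, E, G)⁺ = {A, B, C, E, G}.
The closure contains neither all of R1 = {A, B, D, E, F, G} nor all of R2 = {B, C, E, G, H}, so the common attributes are not a superkey of either fragment. The join is lossy.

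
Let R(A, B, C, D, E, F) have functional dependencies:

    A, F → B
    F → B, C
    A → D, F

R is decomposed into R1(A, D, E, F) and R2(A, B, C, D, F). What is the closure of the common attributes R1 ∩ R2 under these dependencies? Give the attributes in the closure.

A, B, C, D, F

R1 ∩ R2 = {A, D, F}.
A, F → B applies, adding B
F → B, C applies, adding C
Closure: {A, B, C, D, F}.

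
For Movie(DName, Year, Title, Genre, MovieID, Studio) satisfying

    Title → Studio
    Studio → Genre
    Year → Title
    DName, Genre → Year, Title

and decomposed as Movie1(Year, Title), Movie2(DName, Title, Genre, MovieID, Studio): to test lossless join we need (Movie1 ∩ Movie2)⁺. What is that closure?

Title, Genre, Studio

Movie1 ∩ Movie2 = {Title}.
Title → Studio applies, adding Studio
Studio → Genre applies, adding Genre
Closure: {Title, Genre, Studio}.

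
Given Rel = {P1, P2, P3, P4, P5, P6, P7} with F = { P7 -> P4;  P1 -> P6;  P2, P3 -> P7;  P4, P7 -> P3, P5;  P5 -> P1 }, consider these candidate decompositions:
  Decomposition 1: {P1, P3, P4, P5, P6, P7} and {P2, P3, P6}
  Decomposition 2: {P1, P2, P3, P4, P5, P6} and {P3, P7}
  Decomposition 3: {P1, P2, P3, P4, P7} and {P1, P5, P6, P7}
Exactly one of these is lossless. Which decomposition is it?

Decomposition 1: common = {P3, P6}, closure = {P3, P6} → lossy.
Decomposition 2: common = {P3}, closure = {P3} → lossy.
Decomposition 3: common = {P1, P7}, closure = {P1, P3, P4, P5, P6, P7} → lossless.

Decomposition 3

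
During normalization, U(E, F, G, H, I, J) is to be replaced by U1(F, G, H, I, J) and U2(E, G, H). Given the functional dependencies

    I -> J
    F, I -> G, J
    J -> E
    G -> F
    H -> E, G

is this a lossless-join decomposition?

Yes

Common attributes: U1 ∩ U2 = {G, H}.
Closure of {G, H}: G → F applies, adding F; H → E, G applies, adding E. So (G, H)⁺ = {E, F, G, H}.
This closure contains every attribute of U2, so U1 ∩ U2 → U2. The join is lossless.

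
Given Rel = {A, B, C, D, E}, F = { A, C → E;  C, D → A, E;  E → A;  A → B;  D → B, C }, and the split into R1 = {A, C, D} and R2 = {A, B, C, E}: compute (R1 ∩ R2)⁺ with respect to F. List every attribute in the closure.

R1 ∩ R2 = {A, C}.
A, C → E applies, adding E
A → B applies, adding B
Closure: {A, B, C, E}.

A, B, C, E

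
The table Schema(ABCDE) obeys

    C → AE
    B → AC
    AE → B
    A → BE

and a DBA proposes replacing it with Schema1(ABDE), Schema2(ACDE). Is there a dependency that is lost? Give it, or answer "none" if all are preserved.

C → AE lies within Schema2.
B → AC: restricted closure across fragments reaches AC.
AE → B lies within Schema1.
A → BE lies within Schema1.
Every dependency is enforceable on the fragments, so the decomposition is dependency-preserving.

none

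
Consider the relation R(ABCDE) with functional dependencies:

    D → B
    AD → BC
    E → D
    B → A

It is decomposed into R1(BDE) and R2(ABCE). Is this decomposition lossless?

Common attributes: R1 ∩ R2 = {BE}.
Closure of {BE}: E → D applies, adding D; B → A applies, adding A; AD → BC applies, adding C. So (BE)⁺ = {ABCDE}.
This closure contains every attribute of R1, so R1 ∩ R2 → R1. The join is lossless.

Yes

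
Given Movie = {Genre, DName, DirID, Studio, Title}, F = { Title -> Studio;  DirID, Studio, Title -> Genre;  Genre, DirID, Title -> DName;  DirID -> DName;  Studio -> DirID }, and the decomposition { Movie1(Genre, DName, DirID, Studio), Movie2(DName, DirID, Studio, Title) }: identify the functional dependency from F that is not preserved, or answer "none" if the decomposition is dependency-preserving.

DirID, Studio, Title -> Genre

Check DirID, Studio, Title → Genre: no single fragment contains all of {Genre, DirID, Studio, Title}, and the restricted closure of {DirID, Studio, Title} across the fragments never reaches {Genre}.
Title → Studio is preserved.
Genre, DirID, Title → DName is preserved.
DirID → DName is preserved.
Studio → DirID is preserved.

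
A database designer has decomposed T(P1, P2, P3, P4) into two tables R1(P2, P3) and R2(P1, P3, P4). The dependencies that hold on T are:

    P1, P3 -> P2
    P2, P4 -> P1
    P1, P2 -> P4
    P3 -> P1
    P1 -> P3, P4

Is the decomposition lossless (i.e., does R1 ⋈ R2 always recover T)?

Yes

Common attributes: R1 ∩ R2 = {P3}.
Closure of {P3}: P3 → P1 applies, adding P1; P1 → P3, P4 applies, adding P4; P1, P3 → P2 applies, adding P2. So (P3)⁺ = {P1, P2, P3, P4}.
This closure contains every attribute of R1, so R1 ∩ R2 → R1. The join is lossless.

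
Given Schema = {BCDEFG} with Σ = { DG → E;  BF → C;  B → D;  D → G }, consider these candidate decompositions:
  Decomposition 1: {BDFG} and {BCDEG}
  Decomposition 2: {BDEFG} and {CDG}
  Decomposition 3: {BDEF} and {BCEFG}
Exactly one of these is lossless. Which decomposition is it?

Decomposition 1: common = {BDG}, closure = {BDEG} → lossy.
Decomposition 2: common = {DG}, closure = {DEG} → lossy.
Decomposition 3: common = {BEF}, closure = {BCDEFG} → lossless.

Decomposition 3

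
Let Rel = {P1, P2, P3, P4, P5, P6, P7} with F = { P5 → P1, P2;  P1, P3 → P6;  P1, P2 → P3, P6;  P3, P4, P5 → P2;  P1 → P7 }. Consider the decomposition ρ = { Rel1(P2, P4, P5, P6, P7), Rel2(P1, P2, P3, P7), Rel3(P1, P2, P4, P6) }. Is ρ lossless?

No

Chase test. Columns are P1, P2, P3, P4, P5, P6, P7; row i has aⱼ where attribute j ∈ Reli, else bᵢⱼ.
Initial tableau (one row per fragment):
  row 1: b11 a2 b13 a4 a5 a6 a7
  row 2: a1 a2 a3 b24 b25 b26 a7
  row 3: a1 a2 b33 a4 b35 a6 b37
Rows 2 and 3 agree on P1, P2; apply P1, P2→P3, P6 and equate their P3, P6 entries.
Rows 2 and 3 agree on P1; apply P1→P7 and equate their P7 entries.
No row becomes fully distinguished — the join is lossy.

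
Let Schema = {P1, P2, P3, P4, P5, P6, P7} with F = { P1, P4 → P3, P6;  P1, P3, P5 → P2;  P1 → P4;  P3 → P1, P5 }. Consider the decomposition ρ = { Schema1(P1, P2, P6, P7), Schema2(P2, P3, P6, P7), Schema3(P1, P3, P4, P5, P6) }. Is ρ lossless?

Yes

Chase test. Columns are P1, P2, P3, P4, P5, P6, P7; row i has aⱼ where attribute j ∈ Schemai, else bᵢⱼ.
Initial tableau (one row per fragment):
  row 1: a1 a2 b13 b14 b15 a6 a7
  row 2: b21 a2 a3 b24 b25 a6 a7
  row 3: a1 b32 a3 a4 a5 a6 b37
Rows 1 and 3 agree on P1; apply P1→P4 and equate their P4 entries.
Rows 2 and 3 agree on P3; apply P3→P1, P5 and equate their P1, P5 entries.
Rows 1 and 3 agree on P1, P4; apply P1, P4→P3, P6 and equate their P3, P6 entries.
Rows 2 and 3 agree on P1, P3, P5; apply P1, P3, P5→P2 and equate their P2 entries.
Rows 1 and 2 agree on P1; apply P1→P4 and equate their P4 entries.
Rows 1 and 2 agree on P3; apply P3→P1, P5 and equate their P1, P5 entries.
Row 1 is now all distinguished symbols — the join is lossless.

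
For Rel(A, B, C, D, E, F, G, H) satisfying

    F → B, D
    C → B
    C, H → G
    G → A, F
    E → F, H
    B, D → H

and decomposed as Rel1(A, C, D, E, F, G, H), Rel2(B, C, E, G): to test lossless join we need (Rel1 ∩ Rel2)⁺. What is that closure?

A, B, C, D, E, F, G, H

Rel1 ∩ Rel2 = {C, E, G}.
C → B applies, adding B
G → A, F applies, adding A, F
E → F, H applies, adding H
F → B, D applies, adding D
Closure: {A, B, C, D, E, F, G, H}.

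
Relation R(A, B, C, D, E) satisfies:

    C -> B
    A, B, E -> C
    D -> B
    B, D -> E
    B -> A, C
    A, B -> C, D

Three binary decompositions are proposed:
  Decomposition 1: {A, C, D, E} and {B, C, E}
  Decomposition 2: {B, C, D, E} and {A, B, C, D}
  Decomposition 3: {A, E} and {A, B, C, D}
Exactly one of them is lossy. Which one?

Decomposition 1: common = {C, E}, closure = {A, B, C, D, E} → lossless.
Decomposition 2: common = {B, C, D}, closure = {A, B, C, D, E} → lossless.
Decomposition 3: common = {A}, closure = {A} → lossy.

Decomposition 3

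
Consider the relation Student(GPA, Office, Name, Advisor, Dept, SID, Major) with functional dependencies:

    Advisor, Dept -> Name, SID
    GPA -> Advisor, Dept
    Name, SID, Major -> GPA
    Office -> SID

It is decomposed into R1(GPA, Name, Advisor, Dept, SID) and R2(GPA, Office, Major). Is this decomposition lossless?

Common attributes: R1 ∩ R2 = {GPA}.
Closure of {GPA}: GPA → Advisor, Dept applies, adding Advisor, Dept; Advisor, Dept → Name, SID applies, adding Name, SID. So (GPA)⁺ = {GPA, Name, Advisor, Dept, SID}.
This closure contains every attribute of R1, so R1 ∩ R2 → R1. The join is lossless.

Yes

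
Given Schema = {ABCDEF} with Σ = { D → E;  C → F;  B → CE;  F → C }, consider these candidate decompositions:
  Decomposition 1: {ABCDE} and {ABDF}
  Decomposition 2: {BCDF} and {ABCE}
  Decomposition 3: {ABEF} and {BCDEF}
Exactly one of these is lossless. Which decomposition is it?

Decomposition 1: common = {ABD}, closure = {ABCDEF} → lossless.
Decomposition 2: common = {BC}, closure = {BCEF} → lossy.
Decomposition 3: common = {BEF}, closure = {BCEF} → lossy.

Decomposition 1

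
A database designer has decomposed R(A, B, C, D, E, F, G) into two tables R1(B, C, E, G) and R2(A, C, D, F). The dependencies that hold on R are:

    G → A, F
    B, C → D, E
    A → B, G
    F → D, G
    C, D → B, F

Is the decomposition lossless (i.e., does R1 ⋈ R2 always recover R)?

Common attributes: R1 ∩ R2 = {C}.
No dependency enlarges {C}, so (C)⁺ = {C}.
The closure contains neither all of R1 = {B, C, E, G} nor all of R2 = {A, C, D, F}, so the common attributes are not a superkey of either fragment. The join is lossy.

No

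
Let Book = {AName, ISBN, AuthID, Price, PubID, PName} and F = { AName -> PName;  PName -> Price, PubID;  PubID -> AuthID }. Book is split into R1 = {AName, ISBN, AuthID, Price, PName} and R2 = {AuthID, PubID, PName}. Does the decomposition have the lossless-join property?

Yes

Common attributes: R1 ∩ R2 = {AuthID, PName}.
Closure of {AuthID, PName}: PName → Price, PubID applies, adding Price, PubID. So (AuthID, PName)⁺ = {AuthID, Price, PubID, PName}.
This closure contains every attribute of R2, so R1 ∩ R2 → R2. The join is lossless.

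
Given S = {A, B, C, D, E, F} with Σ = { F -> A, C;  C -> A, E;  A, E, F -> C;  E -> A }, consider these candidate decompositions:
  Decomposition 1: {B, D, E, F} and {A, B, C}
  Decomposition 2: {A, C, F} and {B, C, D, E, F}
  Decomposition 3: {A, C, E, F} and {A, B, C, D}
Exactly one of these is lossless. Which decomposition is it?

Decomposition 2

Decomposition 1: common = {B}, closure = {B} → lossy.
Decomposition 2: common = {C, F}, closure = {A, C, E, F} → lossless.
Decomposition 3: common = {A, C}, closure = {A, C, E} → lossy.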